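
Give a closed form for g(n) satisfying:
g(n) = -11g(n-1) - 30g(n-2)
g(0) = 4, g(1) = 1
Characteristic equation: x² + 11x + 30 = 0, which factors as (x - (-5))(x - (-6)) = 0.
Roots r₁ = -5, r₂ = -6 (distinct).
General solution: g(n) = A·(-5)^n + B·(-6)^n.
From g(0) = 4: A + B = 4.
From g(1) = 1: -5A - 6B = 1.
Solving: A = 25, B = -21.
So g(n) = 25 \left(-5\right)^{n} - 21 \left(-6\right)^{n}.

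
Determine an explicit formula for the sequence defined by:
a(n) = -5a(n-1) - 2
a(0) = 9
First-order linear non-homogeneous.
Homogeneous solution: a_h(n) = A·(-5)^n.
Try constant particular solution a_p = K: K = -5K - 2 ⇒ K = - \frac{1}{3}.
General: a(n) = A·(-5)^n - \frac{1}{3}.
Apply a(0) = 9: A - \frac{1}{3} = 9 ⇒ A = \frac{28}{3}.
So a(n) = \frac{28 \left(-5\right)^{n}}{3} - \frac{1}{3}.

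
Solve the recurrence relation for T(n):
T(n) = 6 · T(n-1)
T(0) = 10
Pure geometric recurrence with ratio 6.
By induction T(n) = T(0) · (6)^n = 10 \cdot 6^{n}.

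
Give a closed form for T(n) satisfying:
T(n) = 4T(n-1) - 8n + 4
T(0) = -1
First-order linear with linear forcing.
Homogeneous solution: T_h(n) = A·(4)^n.
Try particular T_p(n) = pn + q. Substituting:
  pn + q = 4(p(n-1) + q) - 8n + 4.
Matching the n-coefficient: p = 4p - 8 ⇒ p = \frac{8}{3}.
Matching constants: q = -4p + 4q + 4 ⇒ q = \frac{20}{9}.
General: T(n) = A·(4)^n + \frac{8 n}{3} + \frac{20}{9}.
Apply T(0) = -1: A + \frac{20}{9} = -1 ⇒ A = - \frac{29}{9}.
So T(n) = - \frac{29 \cdot 4^{n}}{9} + \frac{8 n}{3} + \frac{20}{9}.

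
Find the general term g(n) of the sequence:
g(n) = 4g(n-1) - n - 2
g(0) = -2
First-order linear with linear forcing.
Homogeneous solution: g_h(n) = A·(4)^n.
Try particular g_p(n) = pn + q. Substituting:
  pn + q = 4(p(n-1) + q) - n - 2.
Matching the n-coefficient: p = 4p - 1 ⇒ p = \frac{1}{3}.
Matching constants: q = -4p + 4q - 2 ⇒ q = \frac{10}{9}.
General: g(n) = A·(4)^n + \frac{n}{3} + \frac{10}{9}.
Apply g(0) = -2: A + \frac{10}{9} = -2 ⇒ A = - \frac{28}{9}.
So g(n) = - \frac{28 \cdot 4^{n}}{9} + \frac{n}{3} + \frac{10}{9}.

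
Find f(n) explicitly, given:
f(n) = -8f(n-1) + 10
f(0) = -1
First-order linear non-homogeneous.
Homogeneous solution: f_h(n) = A·(-8)^n.
Try constant particular solution f_p = K: K = -8K + 10 ⇒ K = \frac{10}{9}.
General: f(n) = A·(-8)^n + \frac{10}{9}.
Apply f(0) = -1: A + \frac{10}{9} = -1 ⇒ A = - \frac{19}{9}.
So f(n) = \frac{10}{9} - \frac{19 \left(-8\right)^{n}}{9}.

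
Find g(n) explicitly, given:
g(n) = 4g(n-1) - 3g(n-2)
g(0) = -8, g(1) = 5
Characteristic equation: x² - 4x + 3 = 0, which factors as (x - (1))(x - (3)) = 0.
Roots r₁ = 1, r₂ = 3 (distinct).
General solution: g(n) = A·(1)^n + B·(3)^n.
From g(0) = -8: A + B = -8.
From g(1) = 5: A + 3B = 5.
Solving: A = - \frac{29}{2}, B = \frac{13}{2}.
So g(n) = \frac{13 \cdot 3^{n}}{2} - \frac{29}{2}.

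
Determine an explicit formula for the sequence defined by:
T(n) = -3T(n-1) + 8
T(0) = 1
First-order linear non-homogeneous.
Homogeneous solution: T_h(n) = A·(-3)^n.
Try constant particular solution T_p = K: K = -3K + 8 ⇒ K = 2.
General: T(n) = A·(-3)^n + 2.
Apply T(0) = 1: A + 2 = 1 ⇒ A = -1.
So T(n) = 2 - \left(-3\right)^{n}.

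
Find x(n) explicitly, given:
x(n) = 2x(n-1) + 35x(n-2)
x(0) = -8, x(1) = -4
Characteristic equation: x² - 2x - 35 = 0, which factors as (x - (7))(x - (-5)) = 0.
Roots r₁ = 7, r₂ = -5 (distinct).
General solution: x(n) = A·(7)^n + B·(-5)^n.
From x(0) = -8: A + B = -8.
From x(1) = -4: 7A - 5B = -4.
Solving: A = - \frac{11}{3}, B = - \frac{13}{3}.
So x(n) = - \frac{13 \left(-5\right)^{n}}{3} - \frac{11 \cdot 7^{n}}{3}.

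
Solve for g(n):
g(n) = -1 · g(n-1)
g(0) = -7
Pure geometric recurrence with ratio -1.
By induction g(n) = g(0) · (-1)^n = - 7 \left(-1\right)^{n}.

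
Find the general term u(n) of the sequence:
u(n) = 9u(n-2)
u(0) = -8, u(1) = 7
Characteristic equation: x² - 9 = 0, which factors as (x - (-3))(x - (3)) = 0.
Roots r₁ = -3, r₂ = 3 (distinct).
General solution: u(n) = A·(-3)^n + B·(3)^n.
From u(0) = -8: A + B = -8.
From u(1) = 7: -3A + 3B = 7.
Solving: A = - \frac{31}{6}, B = - \frac{17}{6}.
So u(n) = - \frac{31 \left(-3\right)^{n}}{6} - \frac{17 \cdot 3^{n}}{6}.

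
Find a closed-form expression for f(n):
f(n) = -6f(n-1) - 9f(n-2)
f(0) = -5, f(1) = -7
Characteristic equation: x² + 6x + 9 = 0, which is (x - (-3))².
Repeated root r = -3.
General solution: f(n) = (A + Bn)·(-3)^n.
From f(0) = -5: A = -5.
From f(1) = -7: (A + B)·(-3) = -7 ⇒ B = \frac{22}{3}.
So f(n) = \left(\frac{22 n}{3} - 5\right) \cdot (-3)^n.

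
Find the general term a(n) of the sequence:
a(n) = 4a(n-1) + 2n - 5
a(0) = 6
First-order linear with linear forcing.
Homogeneous solution: a_h(n) = A·(4)^n.
Try particular a_p(n) = pn + q. Substituting:
  pn + q = 4(p(n-1) + q) + 2n - 5.
Matching the n-coefficient: p = 4p + 2 ⇒ p = - \frac{2}{3}.
Matching constants: q = -4p + 4q - 5 ⇒ q = \frac{7}{9}.
General: a(n) = A·(4)^n - \frac{2 n}{3} + \frac{7}{9}.
Apply a(0) = 6: A + \frac{7}{9} = 6 ⇒ A = \frac{47}{9}.
So a(n) = \frac{47 \cdot 4^{n}}{9} - \frac{2 n}{3} + \frac{7}{9}.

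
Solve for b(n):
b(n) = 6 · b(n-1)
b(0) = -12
Pure geometric recurrence with ratio 6.
By induction b(n) = b(0) · (6)^n = - 12 \cdot 6^{n}.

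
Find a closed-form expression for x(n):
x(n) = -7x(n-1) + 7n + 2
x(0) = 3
First-order linear with linear forcing.
Homogeneous solution: x_h(n) = A·(-7)^n.
Try particular x_p(n) = pn + q. Substituting:
  pn + q = -7(p(n-1) + q) + 7n + 2.
Matching the n-coefficient: p = -7p + 7 ⇒ p = \frac{7}{8}.
Matching constants: q = 7p - 7q + 2 ⇒ q = \frac{65}{64}.
General: x(n) = A·(-7)^n + \frac{7 n}{8} + \frac{65}{64}.
Apply x(0) = 3: A + \frac{65}{64} = 3 ⇒ A = \frac{127}{64}.
So x(n) = \frac{127 \left(-7\right)^{n}}{64} + \frac{7 n}{8} + \frac{65}{64}.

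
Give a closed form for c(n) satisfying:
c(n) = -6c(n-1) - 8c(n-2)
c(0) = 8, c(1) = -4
Characteristic equation: x² + 6x + 8 = 0, which factors as (x - (-2))(x - (-4)) = 0.
Roots r₁ = -2, r₂ = -4 (distinct).
General solution: c(n) = A·(-2)^n + B·(-4)^n.
From c(0) = 8: A + B = 8.
From c(1) = -4: -2A - 4B = -4.
Solving: A = 14, B = -6.
So c(n) = 14 \left(-2\right)^{n} - 6 \left(-4\right)^{n}.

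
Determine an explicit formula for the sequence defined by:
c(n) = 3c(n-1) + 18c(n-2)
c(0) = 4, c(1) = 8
Characteristic equation: x² - 3x - 18 = 0, which factors as (x - (-3))(x - (6)) = 0.
Roots r₁ = -3, r₂ = 6 (distinct).
General solution: c(n) = A·(-3)^n + B·(6)^n.
From c(0) = 4: A + B = 4.
From c(1) = 8: -3A + 6B = 8.
Solving: A = \frac{16}{9}, B = \frac{20}{9}.
So c(n) = \frac{16 \left(-3\right)^{n}}{9} + \frac{20 \cdot 6^{n}}{9}.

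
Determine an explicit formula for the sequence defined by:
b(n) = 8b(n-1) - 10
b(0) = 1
First-order linear non-homogeneous.
Homogeneous solution: b_h(n) = A·(8)^n.
Try constant particular solution b_p = K: K = 8K - 10 ⇒ K = \frac{10}{7}.
General: b(n) = A·(8)^n + \frac{10}{7}.
Apply b(0) = 1: A + \frac{10}{7} = 1 ⇒ A = - \frac{3}{7}.
So b(n) = \frac{10}{7} - \frac{3 \cdot 8^{n}}{7}.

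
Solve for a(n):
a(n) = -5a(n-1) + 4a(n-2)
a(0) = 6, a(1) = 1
Characteristic equation: x² + 5x - 4 = 0.
Discriminant Δ = (-5)² + 4·(4) = 41.
Roots r₁,₂ = (-5 ± √41)/2, so r₁ = - \frac{5}{2} + \frac{\sqrt{41}}{2}, r₂ = - \frac{\sqrt{41}}{2} - \frac{5}{2}.
General solution: a(n) = A·r₁^n + B·r₂^n.
From the initial conditions, A + B = 6 and r₁A + r₂B = 1.
Since r₁ - r₂ = √41: A = (1 - (6)r₂)/√41 = \frac{16 \sqrt{41}}{41} + 3, and B = 6 - A = 3 - \frac{16 \sqrt{41}}{41}.
So a(n) = \left(\frac{16 \sqrt{41}}{41} + 3\right)\left(- \frac{5}{2} + \frac{\sqrt{41}}{2}\right)^n + \left(3 - \frac{16 \sqrt{41}}{41}\right)\left(- \frac{\sqrt{41}}{2} - \frac{5}{2}\right)^n.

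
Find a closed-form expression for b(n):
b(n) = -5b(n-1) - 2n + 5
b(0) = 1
First-order linear with linear forcing.
Homogeneous solution: b_h(n) = A·(-5)^n.
Try particular b_p(n) = pn + q. Substituting:
  pn + q = -5(p(n-1) + q) - 2n + 5.
Matching the n-coefficient: p = -5p - 2 ⇒ p = - \frac{1}{3}.
Matching constants: q = 5p - 5q + 5 ⇒ q = \frac{5}{9}.
General: b(n) = A·(-5)^n - \frac{n}{3} + \frac{5}{9}.
Apply b(0) = 1: A + \frac{5}{9} = 1 ⇒ A = \frac{4}{9}.
So b(n) = \frac{4 \left(-5\right)^{n}}{9} - \frac{n}{3} + \frac{5}{9}.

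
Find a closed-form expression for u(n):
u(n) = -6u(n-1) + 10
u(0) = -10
First-order linear non-homogeneous.
Homogeneous solution: u_h(n) = A·(-6)^n.
Try constant particular solution u_p = K: K = -6K + 10 ⇒ K = \frac{10}{7}.
General: u(n) = A·(-6)^n + \frac{10}{7}.
Apply u(0) = -10: A + \frac{10}{7} = -10 ⇒ A = - \frac{80}{7}.
So u(n) = \frac{10}{7} - \frac{80 \left(-6\right)^{n}}{7}.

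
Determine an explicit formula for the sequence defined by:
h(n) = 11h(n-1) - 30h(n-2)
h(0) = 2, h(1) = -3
Characteristic equation: x² - 11x + 30 = 0, which factors as (x - (5))(x - (6)) = 0.
Roots r₁ = 5, r₂ = 6 (distinct).
General solution: h(n) = A·(5)^n + B·(6)^n.
From h(0) = 2: A + B = 2.
From h(1) = -3: 5A + 6B = -3.
Solving: A = 15, B = -13.
So h(n) = 15 \cdot 5^{n} - 13 \cdot 6^{n}.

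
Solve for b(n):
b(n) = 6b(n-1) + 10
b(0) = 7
First-order linear non-homogeneous.
Homogeneous solution: b_h(n) = A·(6)^n.
Try constant particular solution b_p = K: K = 6K + 10 ⇒ K = -2.
General: b(n) = A·(6)^n - 2.
Apply b(0) = 7: A - 2 = 7 ⇒ A = 9.
So b(n) = 9 \cdot 6^{n} - 2.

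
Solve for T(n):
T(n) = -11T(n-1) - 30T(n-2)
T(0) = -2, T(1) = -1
Characteristic equation: x² + 11x + 30 = 0, which factors as (x - (-6))(x - (-5)) = 0.
Roots r₁ = -6, r₂ = -5 (distinct).
General solution: T(n) = A·(-6)^n + B·(-5)^n.
From T(0) = -2: A + B = -2.
From T(1) = -1: -6A - 5B = -1.
Solving: A = 11, B = -13.
So T(n) = - 13 \left(-5\right)^{n} + 11 \left(-6\right)^{n}.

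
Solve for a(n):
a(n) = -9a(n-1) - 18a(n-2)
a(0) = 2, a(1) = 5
Characteristic equation: x² + 9x + 18 = 0, which factors as (x - (-3))(x - (-6)) = 0.
Roots r₁ = -3, r₂ = -6 (distinct).
General solution: a(n) = A·(-3)^n + B·(-6)^n.
From a(0) = 2: A + B = 2.
From a(1) = 5: -3A - 6B = 5.
Solving: A = \frac{17}{3}, B = - \frac{11}{3}.
So a(n) = \frac{17 \left(-3\right)^{n}}{3} - \frac{11 \left(-6\right)^{n}}{3}.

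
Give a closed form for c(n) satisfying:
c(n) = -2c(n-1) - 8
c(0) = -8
First-order linear non-homogeneous.
Homogeneous solution: c_h(n) = A·(-2)^n.
Try constant particular solution c_p = K: K = -2K - 8 ⇒ K = - \frac{8}{3}.
General: c(n) = A·(-2)^n - \frac{8}{3}.
Apply c(0) = -8: A - \frac{8}{3} = -8 ⇒ A = - \frac{16}{3}.
So c(n) = - \frac{16 \left(-2\right)^{n}}{3} - \frac{8}{3}.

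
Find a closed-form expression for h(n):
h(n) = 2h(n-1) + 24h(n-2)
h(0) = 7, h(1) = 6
Characteristic equation: x² - 2x - 24 = 0, which factors as (x - (-4))(x - (6)) = 0.
Roots r₁ = -4, r₂ = 6 (distinct).
General solution: h(n) = A·(-4)^n + B·(6)^n.
From h(0) = 7: A + B = 7.
From h(1) = 6: -4A + 6B = 6.
Solving: A = \frac{18}{5}, B = \frac{17}{5}.
So h(n) = \frac{18 \left(-4\right)^{n}}{5} + \frac{17 \cdot 6^{n}}{5}.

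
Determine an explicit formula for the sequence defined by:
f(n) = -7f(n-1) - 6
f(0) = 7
First-order linear non-homogeneous.
Homogeneous solution: f_h(n) = A·(-7)^n.
Try constant particular solution f_p = K: K = -7K - 6 ⇒ K = - \frac{3}{4}.
General: f(n) = A·(-7)^n - \frac{3}{4}.
Apply f(0) = 7: A - \frac{3}{4} = 7 ⇒ A = \frac{31}{4}.
So f(n) = \frac{31 \left(-7\right)^{n}}{4} - \frac{3}{4}.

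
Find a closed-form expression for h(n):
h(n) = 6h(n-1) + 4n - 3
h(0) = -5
First-order linear with linear forcing.
Homogeneous solution: h_h(n) = A·(6)^n.
Try particular h_p(n) = pn + q. Substituting:
  pn + q = 6(p(n-1) + q) + 4n - 3.
Matching the n-coefficient: p = 6p + 4 ⇒ p = - \frac{4}{5}.
Matching constants: q = -6p + 6q - 3 ⇒ q = - \frac{9}{25}.
General: h(n) = A·(6)^n - \frac{4 n}{5} - \frac{9}{25}.
Apply h(0) = -5: A - \frac{9}{25} = -5 ⇒ A = - \frac{116}{25}.
So h(n) = - \frac{116 \cdot 6^{n}}{25} - \frac{4 n}{5} - \frac{9}{25}.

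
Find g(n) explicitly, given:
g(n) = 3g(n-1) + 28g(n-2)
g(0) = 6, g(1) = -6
Characteristic equation: x² - 3x - 28 = 0, which factors as (x - (7))(x - (-4)) = 0.
Roots r₁ = 7, r₂ = -4 (distinct).
General solution: g(n) = A·(7)^n + B·(-4)^n.
From g(0) = 6: A + B = 6.
From g(1) = -6: 7A - 4B = -6.
Solving: A = \frac{18}{11}, B = \frac{48}{11}.
So g(n) = \frac{48 \left(-4\right)^{n}}{11} + \frac{18 \cdot 7^{n}}{11}.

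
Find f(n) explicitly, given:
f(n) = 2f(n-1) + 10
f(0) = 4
First-order linear non-homogeneous.
Homogeneous solution: f_h(n) = A·(2)^n.
Try constant particular solution f_p = K: K = 2K + 10 ⇒ K = -10.
General: f(n) = A·(2)^n - 10.
Apply f(0) = 4: A - 10 = 4 ⇒ A = 14.
So f(n) = 14 \cdot 2^{n} - 10.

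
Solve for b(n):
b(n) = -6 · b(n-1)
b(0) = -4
Pure geometric recurrence with ratio -6.
By induction b(n) = b(0) · (-6)^n = - 4 \left(-6\right)^{n}.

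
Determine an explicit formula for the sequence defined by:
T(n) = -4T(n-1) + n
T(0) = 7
First-order linear with linear forcing.
Homogeneous solution: T_h(n) = A·(-4)^n.
Try particular T_p(n) = pn + q. Substituting:
  pn + q = -4(p(n-1) + q) + n.
Matching the n-coefficient: p = -4p + 1 ⇒ p = \frac{1}{5}.
Matching constants: q = 4p - 4q ⇒ q = \frac{4}{25}.
General: T(n) = A·(-4)^n + \frac{n}{5} + \frac{4}{25}.
Apply T(0) = 7: A + \frac{4}{25} = 7 ⇒ A = \frac{171}{25}.
So T(n) = \frac{171 \left(-4\right)^{n}}{25} + \frac{n}{5} + \frac{4}{25}.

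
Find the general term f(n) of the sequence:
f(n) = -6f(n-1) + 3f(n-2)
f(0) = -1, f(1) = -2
Characteristic equation: x² + 6x - 3 = 0.
Discriminant Δ = (-6)² + 4·(3) = 48.
Roots r₁,₂ = (-6 ± √48)/2, so r₁ = -3 + 2 \sqrt{3}, r₂ = - 2 \sqrt{3} - 3.
General solution: f(n) = A·r₁^n + B·r₂^n.
From the initial conditions, A + B = -1 and r₁A + r₂B = -2.
Since r₁ - r₂ = √48: A = (-2 - (-1)r₂)/√48 = - \frac{5 \sqrt{3}}{12} - \frac{1}{2}, and B = -1 - A = - \frac{1}{2} + \frac{5 \sqrt{3}}{12}.
So f(n) = \left(- \frac{5 \sqrt{3}}{12} - \frac{1}{2}\right)\left(-3 + 2 \sqrt{3}\right)^n + \left(- \frac{1}{2} + \frac{5 \sqrt{3}}{12}\right)\left(- 2 \sqrt{3} - 3\right)^n.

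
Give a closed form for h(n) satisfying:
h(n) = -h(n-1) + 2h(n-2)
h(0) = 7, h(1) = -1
Characteristic equation: x² + x - 2 = 0, which factors as (x - (1))(x - (-2)) = 0.
Roots r₁ = 1, r₂ = -2 (distinct).
General solution: h(n) = A·(1)^n + B·(-2)^n.
From h(0) = 7: A + B = 7.
From h(1) = -1: A - 2B = -1.
Solving: A = \frac{13}{3}, B = \frac{8}{3}.
So h(n) = \frac{8 \left(-2\right)^{n}}{3} + \frac{13}{3}.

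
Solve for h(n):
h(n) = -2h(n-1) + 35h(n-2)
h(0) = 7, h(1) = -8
Characteristic equation: x² + 2x - 35 = 0, which factors as (x - (-7))(x - (5)) = 0.
Roots r₁ = -7, r₂ = 5 (distinct).
General solution: h(n) = A·(-7)^n + B·(5)^n.
From h(0) = 7: A + B = 7.
From h(1) = -8: -7A + 5B = -8.
Solving: A = \frac{43}{12}, B = \frac{41}{12}.
So h(n) = \frac{43 \left(-7\right)^{n}}{12} + \frac{41 \cdot 5^{n}}{12}.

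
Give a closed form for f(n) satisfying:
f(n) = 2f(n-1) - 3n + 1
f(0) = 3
First-order linear with linear forcing.
Homogeneous solution: f_h(n) = A·(2)^n.
Try particular f_p(n) = pn + q. Substituting:
  pn + q = 2(p(n-1) + q) - 3n + 1.
Matching the n-coefficient: p = 2p - 3 ⇒ p = 3.
Matching constants: q = -2p + 2q + 1 ⇒ q = 5.
General: f(n) = A·(2)^n + 3 n + 5.
Apply f(0) = 3: A + 5 = 3 ⇒ A = -2.
So f(n) = - 2 \cdot 2^{n} + 3 n + 5.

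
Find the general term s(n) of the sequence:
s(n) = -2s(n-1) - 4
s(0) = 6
First-order linear non-homogeneous.
Homogeneous solution: s_h(n) = A·(-2)^n.
Try constant particular solution s_p = K: K = -2K - 4 ⇒ K = - \frac{4}{3}.
General: s(n) = A·(-2)^n - \frac{4}{3}.
Apply s(0) = 6: A - \frac{4}{3} = 6 ⇒ A = \frac{22}{3}.
So s(n) = \frac{22 \left(-2\right)^{n}}{3} - \frac{4}{3}.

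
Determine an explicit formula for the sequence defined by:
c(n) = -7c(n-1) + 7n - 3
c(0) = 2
First-order linear with linear forcing.
Homogeneous solution: c_h(n) = A·(-7)^n.
Try particular c_p(n) = pn + q. Substituting:
  pn + q = -7(p(n-1) + q) + 7n - 3.
Matching the n-coefficient: p = -7p + 7 ⇒ p = \frac{7}{8}.
Matching constants: q = 7p - 7q - 3 ⇒ q = \frac{25}{64}.
General: c(n) = A·(-7)^n + \frac{7 n}{8} + \frac{25}{64}.
Apply c(0) = 2: A + \frac{25}{64} = 2 ⇒ A = \frac{103}{64}.
So c(n) = \frac{103 \left(-7\right)^{n}}{64} + \frac{7 n}{8} + \frac{25}{64}.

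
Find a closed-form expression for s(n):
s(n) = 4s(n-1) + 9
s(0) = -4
First-order linear non-homogeneous.
Homogeneous solution: s_h(n) = A·(4)^n.
Try constant particular solution s_p = K: K = 4K + 9 ⇒ K = -3.
General: s(n) = A·(4)^n - 3.
Apply s(0) = -4: A - 3 = -4 ⇒ A = -1.
So s(n) = - 4^{n} - 3.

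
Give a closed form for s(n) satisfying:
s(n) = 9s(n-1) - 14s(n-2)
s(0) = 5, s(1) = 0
Characteristic equation: x² - 9x + 14 = 0, which factors as (x - (7))(x - (2)) = 0.
Roots r₁ = 7, r₂ = 2 (distinct).
General solution: s(n) = A·(7)^n + B·(2)^n.
From s(0) = 5: A + B = 5.
From s(1) = 0: 7A + 2B = 0.
Solving: A = -2, B = 7.
So s(n) = 7 \cdot 2^{n} - 2 \cdot 7^{n}.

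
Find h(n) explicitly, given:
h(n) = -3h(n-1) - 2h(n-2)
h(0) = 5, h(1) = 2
Characteristic equation: x² + 3x + 2 = 0, which factors as (x - (-2))(x - (-1)) = 0.
Roots r₁ = -2, r₂ = -1 (distinct).
General solution: h(n) = A·(-2)^n + B·(-1)^n.
From h(0) = 5: A + B = 5.
From h(1) = 2: -2A - B = 2.
Solving: A = -7, B = 12.
So h(n) = 12 \left(-1\right)^{n} - 7 \left(-2\right)^{n}.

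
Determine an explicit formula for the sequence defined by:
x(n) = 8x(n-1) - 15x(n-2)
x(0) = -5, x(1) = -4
Characteristic equation: x² - 8x + 15 = 0, which factors as (x - (3))(x - (5)) = 0.
Roots r₁ = 3, r₂ = 5 (distinct).
General solution: x(n) = A·(3)^n + B·(5)^n.
From x(0) = -5: A + B = -5.
From x(1) = -4: 3A + 5B = -4.
Solving: A = - \frac{21}{2}, B = \frac{11}{2}.
So x(n) = - \frac{21 \cdot 3^{n}}{2} + \frac{11 \cdot 5^{n}}{2}.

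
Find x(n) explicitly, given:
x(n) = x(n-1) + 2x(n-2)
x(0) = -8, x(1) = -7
Characteristic equation: x² - x - 2 = 0, which factors as (x - (-1))(x - (2)) = 0.
Roots r₁ = -1, r₂ = 2 (distinct).
General solution: x(n) = A·(-1)^n + B·(2)^n.
From x(0) = -8: A + B = -8.
From x(1) = -7: -A + 2B = -7.
Solving: A = -3, B = -5.
So x(n) = - 3 \left(-1\right)^{n} - 5 \cdot 2^{n}.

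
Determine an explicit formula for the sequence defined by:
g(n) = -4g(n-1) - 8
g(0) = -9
First-order linear non-homogeneous.
Homogeneous solution: g_h(n) = A·(-4)^n.
Try constant particular solution g_p = K: K = -4K - 8 ⇒ K = - \frac{8}{5}.
General: g(n) = A·(-4)^n - \frac{8}{5}.
Apply g(0) = -9: A - \frac{8}{5} = -9 ⇒ A = - \frac{37}{5}.
So g(n) = - \frac{37 \left(-4\right)^{n}}{5} - \frac{8}{5}.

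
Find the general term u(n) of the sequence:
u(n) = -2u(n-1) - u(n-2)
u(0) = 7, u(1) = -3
Characteristic equation: x² + 2x + 1 = 0, which is (x - (-1))².
Repeated root r = -1.
General solution: u(n) = (A + Bn)·(-1)^n.
From u(0) = 7: A = 7.
From u(1) = -3: (A + B)·(-1) = -3 ⇒ B = -4.
So u(n) = \left(7 - 4 n\right) \cdot (-1)^n.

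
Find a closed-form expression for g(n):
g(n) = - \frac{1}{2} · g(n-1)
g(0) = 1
Pure geometric recurrence with ratio - \frac{1}{2}.
By induction g(n) = g(0) · (- \frac{1}{2})^n = \left(- \frac{1}{2}\right)^{n}.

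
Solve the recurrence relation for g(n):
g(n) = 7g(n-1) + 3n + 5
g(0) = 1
First-order linear with linear forcing.
Homogeneous solution: g_h(n) = A·(7)^n.
Try particular g_p(n) = pn + q. Substituting:
  pn + q = 7(p(n-1) + q) + 3n + 5.
Matching the n-coefficient: p = 7p + 3 ⇒ p = - \frac{1}{2}.
Matching constants: q = -7p + 7q + 5 ⇒ q = - \frac{17}{12}.
General: g(n) = A·(7)^n - \frac{n}{2} - \frac{17}{12}.
Apply g(0) = 1: A - \frac{17}{12} = 1 ⇒ A = \frac{29}{12}.
So g(n) = \frac{29 \cdot 7^{n}}{12} - \frac{n}{2} - \frac{17}{12}.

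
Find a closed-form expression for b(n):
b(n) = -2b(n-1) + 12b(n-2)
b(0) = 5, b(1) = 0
Characteristic equation: x² + 2x - 12 = 0.
Discriminant Δ = (-2)² + 4·(12) = 52.
Roots r₁,₂ = (-2 ± √52)/2, so r₁ = -1 + \sqrt{13}, r₂ = - \sqrt{13} - 1.
General solution: b(n) = A·r₁^n + B·r₂^n.
From the initial conditions, A + B = 5 and r₁A + r₂B = 0.
Since r₁ - r₂ = √52: A = (0 - (5)r₂)/√52 = \frac{5 \sqrt{13}}{26} + \frac{5}{2}, and B = 5 - A = \frac{5}{2} - \frac{5 \sqrt{13}}{26}.
So b(n) = \left(\frac{5 \sqrt{13}}{26} + \frac{5}{2}\right)\left(-1 + \sqrt{13}\right)^n + \left(\frac{5}{2} - \frac{5 \sqrt{13}}{26}\right)\left(- \sqrt{13} - 1\right)^n.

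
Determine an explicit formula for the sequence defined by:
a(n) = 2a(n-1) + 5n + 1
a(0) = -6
First-order linear with linear forcing.
Homogeneous solution: a_h(n) = A·(2)^n.
Try particular a_p(n) = pn + q. Substituting:
  pn + q = 2(p(n-1) + q) + 5n + 1.
Matching the n-coefficient: p = 2p + 5 ⇒ p = -5.
Matching constants: q = -2p + 2q + 1 ⇒ q = -11.
General: a(n) = A·(2)^n - 5 n - 11.
Apply a(0) = -6: A - 11 = -6 ⇒ A = 5.
So a(n) = 5 \cdot 2^{n} - 5 n - 11.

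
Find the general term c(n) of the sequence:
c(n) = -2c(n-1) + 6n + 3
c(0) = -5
First-order linear with linear forcing.
Homogeneous solution: c_h(n) = A·(-2)^n.
Try particular c_p(n) = pn + q. Substituting:
  pn + q = -2(p(n-1) + q) + 6n + 3.
Matching the n-coefficient: p = -2p + 6 ⇒ p = 2.
Matching constants: q = 2p - 2q + 3 ⇒ q = \frac{7}{3}.
General: c(n) = A·(-2)^n + 2 n + \frac{7}{3}.
Apply c(0) = -5: A + \frac{7}{3} = -5 ⇒ A = - \frac{22}{3}.
So c(n) = - \frac{22 \left(-2\right)^{n}}{3} + 2 n + \frac{7}{3}.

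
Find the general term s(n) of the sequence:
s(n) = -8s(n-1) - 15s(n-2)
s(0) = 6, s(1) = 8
Characteristic equation: x² + 8x + 15 = 0, which factors as (x - (-3))(x - (-5)) = 0.
Roots r₁ = -3, r₂ = -5 (distinct).
General solution: s(n) = A·(-3)^n + B·(-5)^n.
From s(0) = 6: A + B = 6.
From s(1) = 8: -3A - 5B = 8.
Solving: A = 19, B = -13.
So s(n) = 19 \left(-3\right)^{n} - 13 \left(-5\right)^{n}.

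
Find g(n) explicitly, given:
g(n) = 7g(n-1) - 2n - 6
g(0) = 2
First-order linear with linear forcing.
Homogeneous solution: g_h(n) = A·(7)^n.
Try particular g_p(n) = pn + q. Substituting:
  pn + q = 7(p(n-1) + q) - 2n - 6.
Matching the n-coefficient: p = 7p - 2 ⇒ p = \frac{1}{3}.
Matching constants: q = -7p + 7q - 6 ⇒ q = \frac{25}{18}.
General: g(n) = A·(7)^n + \frac{n}{3} + \frac{25}{18}.
Apply g(0) = 2: A + \frac{25}{18} = 2 ⇒ A = \frac{11}{18}.
So g(n) = \frac{11 \cdot 7^{n}}{18} + \frac{n}{3} + \frac{25}{18}.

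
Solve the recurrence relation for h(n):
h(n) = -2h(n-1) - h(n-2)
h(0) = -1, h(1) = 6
Characteristic equation: x² + 2x + 1 = 0, which is (x - (-1))².
Repeated root r = -1.
General solution: h(n) = (A + Bn)·(-1)^n.
From h(0) = -1: A = -1.
From h(1) = 6: (A + B)·(-1) = 6 ⇒ B = -5.
So h(n) = \left(- 5 n - 1\right) \cdot (-1)^n.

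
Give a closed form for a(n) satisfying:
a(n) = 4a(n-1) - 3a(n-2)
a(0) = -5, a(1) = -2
Characteristic equation: x² - 4x + 3 = 0, which factors as (x - (1))(x - (3)) = 0.
Roots r₁ = 1, r₂ = 3 (distinct).
General solution: a(n) = A·(1)^n + B·(3)^n.
From a(0) = -5: A + B = -5.
From a(1) = -2: A + 3B = -2.
Solving: A = - \frac{13}{2}, B = \frac{3}{2}.
So a(n) = \frac{3 \cdot 3^{n}}{2} - \frac{13}{2}.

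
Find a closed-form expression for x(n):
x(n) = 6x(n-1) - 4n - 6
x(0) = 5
First-order linear with linear forcing.
Homogeneous solution: x_h(n) = A·(6)^n.
Try particular x_p(n) = pn + q. Substituting:
  pn + q = 6(p(n-1) + q) - 4n - 6.
Matching the n-coefficient: p = 6p - 4 ⇒ p = \frac{4}{5}.
Matching constants: q = -6p + 6q - 6 ⇒ q = \frac{54}{25}.
General: x(n) = A·(6)^n + \frac{4 n}{5} + \frac{54}{25}.
Apply x(0) = 5: A + \frac{54}{25} = 5 ⇒ A = \frac{71}{25}.
So x(n) = \frac{71 \cdot 6^{n}}{25} + \frac{4 n}{5} + \frac{54}{25}.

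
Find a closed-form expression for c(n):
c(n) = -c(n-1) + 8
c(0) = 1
First-order linear non-homogeneous.
Homogeneous solution: c_h(n) = A·(-1)^n.
Try constant particular solution c_p = K: K = -K + 8 ⇒ K = 4.
General: c(n) = A·(-1)^n + 4.
Apply c(0) = 1: A + 4 = 1 ⇒ A = -3.
So c(n) = 4 - 3 \left(-1\right)^{n}.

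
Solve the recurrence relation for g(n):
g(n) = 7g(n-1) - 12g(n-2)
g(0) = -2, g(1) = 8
Characteristic equation: x² - 7x + 12 = 0, which factors as (x - (3))(x - (4)) = 0.
Roots r₁ = 3, r₂ = 4 (distinct).
General solution: g(n) = A·(3)^n + B·(4)^n.
From g(0) = -2: A + B = -2.
From g(1) = 8: 3A + 4B = 8.
Solving: A = -16, B = 14.
So g(n) = - 16 \cdot 3^{n} + 14 \cdot 4^{n}.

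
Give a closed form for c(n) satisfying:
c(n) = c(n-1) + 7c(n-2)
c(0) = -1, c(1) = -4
Characteristic equation: x² - x - 7 = 0.
Discriminant Δ = (1)² + 4·(7) = 29.
Roots r₁,₂ = (1 ± √29)/2, so r₁ = \frac{1}{2} + \frac{\sqrt{29}}{2}, r₂ = \frac{1}{2} - \frac{\sqrt{29}}{2}.
General solution: c(n) = A·r₁^n + B·r₂^n.
From the initial conditions, A + B = -1 and r₁A + r₂B = -4.
Since r₁ - r₂ = √29: A = (-4 - (-1)r₂)/√29 = - \frac{7 \sqrt{29}}{58} - \frac{1}{2}, and B = -1 - A = - \frac{1}{2} + \frac{7 \sqrt{29}}{58}.
So c(n) = \left(- \frac{7 \sqrt{29}}{58} - \frac{1}{2}\right)\left(\frac{1}{2} + \frac{\sqrt{29}}{2}\right)^n + \left(- \frac{1}{2} + \frac{7 \sqrt{29}}{58}\right)\left(\frac{1}{2} - \frac{\sqrt{29}}{2}\right)^n.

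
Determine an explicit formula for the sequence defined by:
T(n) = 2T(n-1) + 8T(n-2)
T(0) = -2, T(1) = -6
Characteristic equation: x² - 2x - 8 = 0, which factors as (x - (4))(x - (-2)) = 0.
Roots r₁ = 4, r₂ = -2 (distinct).
General solution: T(n) = A·(4)^n + B·(-2)^n.
From T(0) = -2: A + B = -2.
From T(1) = -6: 4A - 2B = -6.
Solving: A = - \frac{5}{3}, B = - \frac{1}{3}.
So T(n) = - \frac{\left(-2\right)^{n}}{3} - \frac{5 \cdot 4^{n}}{3}.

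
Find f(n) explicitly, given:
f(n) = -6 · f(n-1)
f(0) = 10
Pure geometric recurrence with ratio -6.
By induction f(n) = f(0) · (-6)^n = 10 \left(-6\right)^{n}.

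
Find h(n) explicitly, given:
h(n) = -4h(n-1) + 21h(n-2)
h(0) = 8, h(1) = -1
Characteristic equation: x² + 4x - 21 = 0, which factors as (x - (-7))(x - (3)) = 0.
Roots r₁ = -7, r₂ = 3 (distinct).
General solution: h(n) = A·(-7)^n + B·(3)^n.
From h(0) = 8: A + B = 8.
From h(1) = -1: -7A + 3B = -1.
Solving: A = \frac{5}{2}, B = \frac{11}{2}.
So h(n) = \frac{5 \left(-7\right)^{n}}{2} + \frac{11 \cdot 3^{n}}{2}.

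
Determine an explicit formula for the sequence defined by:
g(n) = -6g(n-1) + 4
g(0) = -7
First-order linear non-homogeneous.
Homogeneous solution: g_h(n) = A·(-6)^n.
Try constant particular solution g_p = K: K = -6K + 4 ⇒ K = \frac{4}{7}.
General: g(n) = A·(-6)^n + \frac{4}{7}.
Apply g(0) = -7: A + \frac{4}{7} = -7 ⇒ A = - \frac{53}{7}.
So g(n) = \frac{4}{7} - \frac{53 \left(-6\right)^{n}}{7}.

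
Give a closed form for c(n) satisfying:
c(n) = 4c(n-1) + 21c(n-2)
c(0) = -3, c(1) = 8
Characteristic equation: x² - 4x - 21 = 0, which factors as (x - (7))(x - (-3)) = 0.
Roots r₁ = 7, r₂ = -3 (distinct).
General solution: c(n) = A·(7)^n + B·(-3)^n.
From c(0) = -3: A + B = -3.
From c(1) = 8: 7A - 3B = 8.
Solving: A = - \frac{1}{10}, B = - \frac{29}{10}.
So c(n) = - \frac{29 \left(-3\right)^{n}}{10} - \frac{7^{n}}{10}.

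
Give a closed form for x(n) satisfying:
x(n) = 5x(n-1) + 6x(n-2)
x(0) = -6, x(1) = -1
Characteristic equation: x² - 5x - 6 = 0, which factors as (x - (-1))(x - (6)) = 0.
Roots r₁ = -1, r₂ = 6 (distinct).
General solution: x(n) = A·(-1)^n + B·(6)^n.
From x(0) = -6: A + B = -6.
From x(1) = -1: -A + 6B = -1.
Solving: A = -5, B = -1.
So x(n) = - 5 \left(-1\right)^{n} - 6^{n}.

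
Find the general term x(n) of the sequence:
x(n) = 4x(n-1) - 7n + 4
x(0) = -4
First-order linear with linear forcing.
Homogeneous solution: x_h(n) = A·(4)^n.
Try particular x_p(n) = pn + q. Substituting:
  pn + q = 4(p(n-1) + q) - 7n + 4.
Matching the n-coefficient: p = 4p - 7 ⇒ p = \frac{7}{3}.
Matching constants: q = -4p + 4q + 4 ⇒ q = \frac{16}{9}.
General: x(n) = A·(4)^n + \frac{7 n}{3} + \frac{16}{9}.
Apply x(0) = -4: A + \frac{16}{9} = -4 ⇒ A = - \frac{52}{9}.
So x(n) = - \frac{52 \cdot 4^{n}}{9} + \frac{7 n}{3} + \frac{16}{9}.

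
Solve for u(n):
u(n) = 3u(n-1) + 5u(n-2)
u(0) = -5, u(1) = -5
Characteristic equation: x² - 3x - 5 = 0.
Discriminant Δ = (3)² + 4·(5) = 29.
Roots r₁,₂ = (3 ± √29)/2, so r₁ = \frac{3}{2} + \frac{\sqrt{29}}{2}, r₂ = \frac{3}{2} - \frac{\sqrt{29}}{2}.
General solution: u(n) = A·r₁^n + B·r₂^n.
From the initial conditions, A + B = -5 and r₁A + r₂B = -5.
Since r₁ - r₂ = √29: A = (-5 - (-5)r₂)/√29 = - \frac{5}{2} + \frac{5 \sqrt{29}}{58}, and B = -5 - A = - \frac{5}{2} - \frac{5 \sqrt{29}}{58}.
So u(n) = \left(- \frac{5}{2} + \frac{5 \sqrt{29}}{58}\right)\left(\frac{3}{2} + \frac{\sqrt{29}}{2}\right)^n + \left(- \frac{5}{2} - \frac{5 \sqrt{29}}{58}\right)\left(\frac{3}{2} - \frac{\sqrt{29}}{2}\right)^n.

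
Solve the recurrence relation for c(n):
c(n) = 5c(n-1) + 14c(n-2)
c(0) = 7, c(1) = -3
Characteristic equation: x² - 5x - 14 = 0, which factors as (x - (-2))(x - (7)) = 0.
Roots r₁ = -2, r₂ = 7 (distinct).
General solution: c(n) = A·(-2)^n + B·(7)^n.
From c(0) = 7: A + B = 7.
From c(1) = -3: -2A + 7B = -3.
Solving: A = \frac{52}{9}, B = \frac{11}{9}.
So c(n) = \frac{52 \left(-2\right)^{n}}{9} + \frac{11 \cdot 7^{n}}{9}.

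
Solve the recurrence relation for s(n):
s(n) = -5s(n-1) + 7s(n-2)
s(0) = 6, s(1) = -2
Characteristic equation: x² + 5x - 7 = 0.
Discriminant Δ = (-5)² + 4·(7) = 53.
Roots r₁,₂ = (-5 ± √53)/2, so r₁ = - \frac{5}{2} + \frac{\sqrt{53}}{2}, r₂ = - \frac{\sqrt{53}}{2} - \frac{5}{2}.
General solution: s(n) = A·r₁^n + B·r₂^n.
From the initial conditions, A + B = 6 and r₁A + r₂B = -2.
Since r₁ - r₂ = √53: A = (-2 - (6)r₂)/√53 = \frac{13 \sqrt{53}}{53} + 3, and B = 6 - A = 3 - \frac{13 \sqrt{53}}{53}.
So s(n) = \left(\frac{13 \sqrt{53}}{53} + 3\right)\left(- \frac{5}{2} + \frac{\sqrt{53}}{2}\right)^n + \left(3 - \frac{13 \sqrt{53}}{53}\right)\left(- \frac{\sqrt{53}}{2} - \frac{5}{2}\right)^n.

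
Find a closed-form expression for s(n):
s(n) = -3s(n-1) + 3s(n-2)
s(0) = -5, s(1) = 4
Characteristic equation: x² + 3x - 3 = 0.
Discriminant Δ = (-3)² + 4·(3) = 21.
Roots r₁,₂ = (-3 ± √21)/2, so r₁ = - \frac{3}{2} + \frac{\sqrt{21}}{2}, r₂ = - \frac{\sqrt{21}}{2} - \frac{3}{2}.
General solution: s(n) = A·r₁^n + B·r₂^n.
From the initial conditions, A + B = -5 and r₁A + r₂B = 4.
Since r₁ - r₂ = √21: A = (4 - (-5)r₂)/√21 = - \frac{5}{2} - \frac{\sqrt{21}}{6}, and B = -5 - A = - \frac{5}{2} + \frac{\sqrt{21}}{6}.
So s(n) = \left(- \frac{5}{2} - \frac{\sqrt{21}}{6}\right)\left(- \frac{3}{2} + \frac{\sqrt{21}}{2}\right)^n + \left(- \frac{5}{2} + \frac{\sqrt{21}}{6}\right)\left(- \frac{\sqrt{21}}{2} - \frac{3}{2}\right)^n.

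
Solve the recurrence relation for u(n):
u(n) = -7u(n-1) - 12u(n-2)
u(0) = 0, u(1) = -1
Characteristic equation: x² + 7x + 12 = 0, which factors as (x - (-4))(x - (-3)) = 0.
Roots r₁ = -4, r₂ = -3 (distinct).
General solution: u(n) = A·(-4)^n + B·(-3)^n.
From u(0) = 0: A + B = 0.
From u(1) = -1: -4A - 3B = -1.
Solving: A = 1, B = -1.
So u(n) = - \left(-3\right)^{n} + \left(-4\right)^{n}.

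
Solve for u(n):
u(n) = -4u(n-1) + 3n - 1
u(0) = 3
First-order linear with linear forcing.
Homogeneous solution: u_h(n) = A·(-4)^n.
Try particular u_p(n) = pn + q. Substituting:
  pn + q = -4(p(n-1) + q) + 3n - 1.
Matching the n-coefficient: p = -4p + 3 ⇒ p = \frac{3}{5}.
Matching constants: q = 4p - 4q - 1 ⇒ q = \frac{7}{25}.
General: u(n) = A·(-4)^n + \frac{3 n}{5} + \frac{7}{25}.
Apply u(0) = 3: A + \frac{7}{25} = 3 ⇒ A = \frac{68}{25}.
So u(n) = \frac{68 \left(-4\right)^{n}}{25} + \frac{3 n}{5} + \frac{7}{25}.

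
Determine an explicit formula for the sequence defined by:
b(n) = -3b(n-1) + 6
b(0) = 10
First-order linear non-homogeneous.
Homogeneous solution: b_h(n) = A·(-3)^n.
Try constant particular solution b_p = K: K = -3K + 6 ⇒ K = \frac{3}{2}.
General: b(n) = A·(-3)^n + \frac{3}{2}.
Apply b(0) = 10: A + \frac{3}{2} = 10 ⇒ A = \frac{17}{2}.
So b(n) = \frac{17 \left(-3\right)^{n}}{2} + \frac{3}{2}.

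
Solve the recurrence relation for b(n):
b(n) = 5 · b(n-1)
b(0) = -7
Pure geometric recurrence with ratio 5.
By induction b(n) = b(0) · (5)^n = - 7 \cdot 5^{n}.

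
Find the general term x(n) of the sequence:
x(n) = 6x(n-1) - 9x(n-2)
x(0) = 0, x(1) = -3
Characteristic equation: x² - 6x + 9 = 0, which is (x - (3))².
Repeated root r = 3.
General solution: x(n) = (A + Bn)·(3)^n.
From x(0) = 0: A = 0.
From x(1) = -3: (A + B)·(3) = -3 ⇒ B = -1.
So x(n) = \left(- n\right) \cdot (3)^n.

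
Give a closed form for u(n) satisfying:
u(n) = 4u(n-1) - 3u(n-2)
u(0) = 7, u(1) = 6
Characteristic equation: x² - 4x + 3 = 0, which factors as (x - (1))(x - (3)) = 0.
Roots r₁ = 1, r₂ = 3 (distinct).
General solution: u(n) = A·(1)^n + B·(3)^n.
From u(0) = 7: A + B = 7.
From u(1) = 6: A + 3B = 6.
Solving: A = \frac{15}{2}, B = - \frac{1}{2}.
So u(n) = \frac{15}{2} - \frac{3^{n}}{2}.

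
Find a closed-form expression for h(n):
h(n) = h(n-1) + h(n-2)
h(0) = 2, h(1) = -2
Characteristic equation: x² - x - 1 = 0.
Discriminant Δ = (1)² + 4·(1) = 5.
Roots r₁,₂ = (1 ± √5)/2, so r₁ = \frac{1}{2} + \frac{\sqrt{5}}{2}, r₂ = \frac{1}{2} - \frac{\sqrt{5}}{2}.
General solution: h(n) = A·r₁^n + B·r₂^n.
From the initial conditions, A + B = 2 and r₁A + r₂B = -2.
Since r₁ - r₂ = √5: A = (-2 - (2)r₂)/√5 = 1 - \frac{3 \sqrt{5}}{5}, and B = 2 - A = 1 + \frac{3 \sqrt{5}}{5}.
So h(n) = \left(1 - \frac{3 \sqrt{5}}{5}\right)\left(\frac{1}{2} + \frac{\sqrt{5}}{2}\right)^n + \left(1 + \frac{3 \sqrt{5}}{5}\right)\left(\frac{1}{2} - \frac{\sqrt{5}}{2}\right)^n.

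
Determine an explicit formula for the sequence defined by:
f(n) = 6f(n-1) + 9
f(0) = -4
First-order linear non-homogeneous.
Homogeneous solution: f_h(n) = A·(6)^n.
Try constant particular solution f_p = K: K = 6K + 9 ⇒ K = - \frac{9}{5}.
General: f(n) = A·(6)^n - \frac{9}{5}.
Apply f(0) = -4: A - \frac{9}{5} = -4 ⇒ A = - \frac{11}{5}.
So f(n) = - \frac{11 \cdot 6^{n}}{5} - \frac{9}{5}.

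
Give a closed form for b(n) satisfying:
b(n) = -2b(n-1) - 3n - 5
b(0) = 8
First-order linear with linear forcing.
Homogeneous solution: b_h(n) = A·(-2)^n.
Try particular b_p(n) = pn + q. Substituting:
  pn + q = -2(p(n-1) + q) - 3n - 5.
Matching the n-coefficient: p = -2p - 3 ⇒ p = -1.
Matching constants: q = 2p - 2q - 5 ⇒ q = - \frac{7}{3}.
General: b(n) = A·(-2)^n - n - \frac{7}{3}.
Apply b(0) = 8: A - \frac{7}{3} = 8 ⇒ A = \frac{31}{3}.
So b(n) = \frac{31 \left(-2\right)^{n}}{3} - n - \frac{7}{3}.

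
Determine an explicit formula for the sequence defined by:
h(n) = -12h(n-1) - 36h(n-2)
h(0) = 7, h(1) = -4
Characteristic equation: x² + 12x + 36 = 0, which is (x - (-6))².
Repeated root r = -6.
General solution: h(n) = (A + Bn)·(-6)^n.
From h(0) = 7: A = 7.
From h(1) = -4: (A + B)·(-6) = -4 ⇒ B = - \frac{19}{3}.
So h(n) = \left(7 - \frac{19 n}{3}\right) \cdot (-6)^n.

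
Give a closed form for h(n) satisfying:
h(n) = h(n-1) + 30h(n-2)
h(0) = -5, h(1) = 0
Characteristic equation: x² - x - 30 = 0, which factors as (x - (-5))(x - (6)) = 0.
Roots r₁ = -5, r₂ = 6 (distinct).
General solution: h(n) = A·(-5)^n + B·(6)^n.
From h(0) = -5: A + B = -5.
From h(1) = 0: -5A + 6B = 0.
Solving: A = - \frac{30}{11}, B = - \frac{25}{11}.
So h(n) = - \frac{30 \left(-5\right)^{n}}{11} - \frac{25 \cdot 6^{n}}{11}.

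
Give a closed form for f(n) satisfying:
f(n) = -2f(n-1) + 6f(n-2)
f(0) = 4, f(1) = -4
Characteristic equation: x² + 2x - 6 = 0.
Discriminant Δ = (-2)² + 4·(6) = 28.
Roots r₁,₂ = (-2 ± √28)/2, so r₁ = -1 + \sqrt{7}, r₂ = - \sqrt{7} - 1.
General solution: f(n) = A·r₁^n + B·r₂^n.
From the initial conditions, A + B = 4 and r₁A + r₂B = -4.
Since r₁ - r₂ = √28: A = (-4 - (4)r₂)/√28 = 2, and B = 4 - A = 2.
So f(n) = \left(2\right)\left(-1 + \sqrt{7}\right)^n + \left(2\right)\left(- \sqrt{7} - 1\right)^n.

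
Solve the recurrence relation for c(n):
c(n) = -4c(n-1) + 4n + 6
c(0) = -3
First-order linear with linear forcing.
Homogeneous solution: c_h(n) = A·(-4)^n.
Try particular c_p(n) = pn + q. Substituting:
  pn + q = -4(p(n-1) + q) + 4n + 6.
Matching the n-coefficient: p = -4p + 4 ⇒ p = \frac{4}{5}.
Matching constants: q = 4p - 4q + 6 ⇒ q = \frac{46}{25}.
General: c(n) = A·(-4)^n + \frac{4 n}{5} + \frac{46}{25}.
Apply c(0) = -3: A + \frac{46}{25} = -3 ⇒ A = - \frac{121}{25}.
So c(n) = - \frac{121 \left(-4\right)^{n}}{25} + \frac{4 n}{5} + \frac{46}{25}.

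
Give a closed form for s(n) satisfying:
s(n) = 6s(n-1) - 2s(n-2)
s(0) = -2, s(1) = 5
Characteristic equation: x² - 6x + 2 = 0.
Discriminant Δ = (6)² + 4·(-2) = 28.
Roots r₁,₂ = (6 ± √28)/2, so r₁ = \sqrt{7} + 3, r₂ = 3 - \sqrt{7}.
General solution: s(n) = A·r₁^n + B·r₂^n.
From the initial conditions, A + B = -2 and r₁A + r₂B = 5.
Since r₁ - r₂ = √28: A = (5 - (-2)r₂)/√28 = -1 + \frac{11 \sqrt{7}}{14}, and B = -2 - A = - \frac{11 \sqrt{7}}{14} - 1.
So s(n) = \left(-1 + \frac{11 \sqrt{7}}{14}\right)\left(\sqrt{7} + 3\right)^n + \left(- \frac{11 \sqrt{7}}{14} - 1\right)\left(3 - \sqrt{7}\right)^n.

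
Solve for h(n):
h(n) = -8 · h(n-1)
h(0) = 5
Pure geometric recurrence with ratio -8.
By induction h(n) = h(0) · (-8)^n = 5 \left(-8\right)^{n}.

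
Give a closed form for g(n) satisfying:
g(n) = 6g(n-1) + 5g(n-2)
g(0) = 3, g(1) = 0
Characteristic equation: x² - 6x - 5 = 0.
Discriminant Δ = (6)² + 4·(5) = 56.
Roots r₁,₂ = (6 ± √56)/2, so r₁ = 3 + \sqrt{14}, r₂ = 3 - \sqrt{14}.
General solution: g(n) = A·r₁^n + B·r₂^n.
From the initial conditions, A + B = 3 and r₁A + r₂B = 0.
Since r₁ - r₂ = √56: A = (0 - (3)r₂)/√56 = \frac{3}{2} - \frac{9 \sqrt{14}}{28}, and B = 3 - A = \frac{9 \sqrt{14}}{28} + \frac{3}{2}.
So g(n) = \left(\frac{3}{2} - \frac{9 \sqrt{14}}{28}\right)\left(3 + \sqrt{14}\right)^n + \left(\frac{9 \sqrt{14}}{28} + \frac{3}{2}\right)\left(3 - \sqrt{14}\right)^n.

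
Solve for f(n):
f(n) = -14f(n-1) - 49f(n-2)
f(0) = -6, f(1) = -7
Characteristic equation: x² + 14x + 49 = 0, which is (x - (-7))².
Repeated root r = -7.
General solution: f(n) = (A + Bn)·(-7)^n.
From f(0) = -6: A = -6.
From f(1) = -7: (A + B)·(-7) = -7 ⇒ B = 7.
So f(n) = \left(7 n - 6\right) \cdot (-7)^n.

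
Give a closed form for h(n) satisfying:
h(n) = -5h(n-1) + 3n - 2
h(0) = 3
First-order linear with linear forcing.
Homogeneous solution: h_h(n) = A·(-5)^n.
Try particular h_p(n) = pn + q. Substituting:
  pn + q = -5(p(n-1) + q) + 3n - 2.
Matching the n-coefficient: p = -5p + 3 ⇒ p = \frac{1}{2}.
Matching constants: q = 5p - 5q - 2 ⇒ q = \frac{1}{12}.
General: h(n) = A·(-5)^n + \frac{n}{2} + \frac{1}{12}.
Apply h(0) = 3: A + \frac{1}{12} = 3 ⇒ A = \frac{35}{12}.
So h(n) = \frac{35 \left(-5\right)^{n}}{12} + \frac{n}{2} + \frac{1}{12}.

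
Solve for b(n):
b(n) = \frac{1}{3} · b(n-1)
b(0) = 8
Pure geometric recurrence with ratio \frac{1}{3}.
By induction b(n) = b(0) · (\frac{1}{3})^n = 8 \cdot 3^{- n}.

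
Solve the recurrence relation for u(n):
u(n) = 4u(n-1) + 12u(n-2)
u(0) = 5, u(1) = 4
Characteristic equation: x² - 4x - 12 = 0, which factors as (x - (-2))(x - (6)) = 0.
Roots r₁ = -2, r₂ = 6 (distinct).
General solution: u(n) = A·(-2)^n + B·(6)^n.
From u(0) = 5: A + B = 5.
From u(1) = 4: -2A + 6B = 4.
Solving: A = \frac{13}{4}, B = \frac{7}{4}.
So u(n) = \frac{13 \left(-2\right)^{n}}{4} + \frac{7 \cdot 6^{n}}{4}.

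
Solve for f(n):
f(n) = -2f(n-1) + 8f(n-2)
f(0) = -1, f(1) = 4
Characteristic equation: x² + 2x - 8 = 0, which factors as (x - (-4))(x - (2)) = 0.
Roots r₁ = -4, r₂ = 2 (distinct).
General solution: f(n) = A·(-4)^n + B·(2)^n.
From f(0) = -1: A + B = -1.
From f(1) = 4: -4A + 2B = 4.
Solving: A = -1, B = 0.
So f(n) = - \left(-4\right)^{n}.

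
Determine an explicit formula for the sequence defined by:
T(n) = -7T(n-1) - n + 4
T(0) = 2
First-order linear with linear forcing.
Homogeneous solution: T_h(n) = A·(-7)^n.
Try particular T_p(n) = pn + q. Substituting:
  pn + q = -7(p(n-1) + q) - n + 4.
Matching the n-coefficient: p = -7p - 1 ⇒ p = - \frac{1}{8}.
Matching constants: q = 7p - 7q + 4 ⇒ q = \frac{25}{64}.
General: T(n) = A·(-7)^n - \frac{n}{8} + \frac{25}{64}.
Apply T(0) = 2: A + \frac{25}{64} = 2 ⇒ A = \frac{103}{64}.
So T(n) = \frac{103 \left(-7\right)^{n}}{64} - \frac{n}{8} + \frac{25}{64}.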